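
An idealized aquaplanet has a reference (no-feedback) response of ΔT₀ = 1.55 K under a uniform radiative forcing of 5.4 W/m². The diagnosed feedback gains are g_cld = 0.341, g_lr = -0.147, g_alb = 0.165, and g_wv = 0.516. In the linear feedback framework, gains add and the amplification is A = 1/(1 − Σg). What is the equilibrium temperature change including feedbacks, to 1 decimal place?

Total gain g = 0.341 − 0.147 + 0.165 + 0.516 = 0.875.
Amplification A = 1/(1 − 0.875) = 8.
ΔT = 1.55 × 8 = 12.4 K.

12.4 K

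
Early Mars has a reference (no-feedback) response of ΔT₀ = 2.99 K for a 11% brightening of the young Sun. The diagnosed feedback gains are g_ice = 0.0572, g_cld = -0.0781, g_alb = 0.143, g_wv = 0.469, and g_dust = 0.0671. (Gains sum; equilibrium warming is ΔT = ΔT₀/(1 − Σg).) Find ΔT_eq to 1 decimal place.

8.7 K

Total gain g = 0.0572 − 0.0781 + 0.143 + 0.469 + 0.0671 = 0.6582.
Amplification A = 1/(1 − 0.6582) = 2.926.
ΔT = 2.99 × 2.926 = 8.7 K.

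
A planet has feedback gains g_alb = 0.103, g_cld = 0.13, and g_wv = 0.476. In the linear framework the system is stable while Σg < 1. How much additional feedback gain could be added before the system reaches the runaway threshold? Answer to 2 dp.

0.29

Current total gain = 0.103 + 0.13 + 0.476 = 0.709.
Margin to runaway = 1 − 0.709 = 0.29.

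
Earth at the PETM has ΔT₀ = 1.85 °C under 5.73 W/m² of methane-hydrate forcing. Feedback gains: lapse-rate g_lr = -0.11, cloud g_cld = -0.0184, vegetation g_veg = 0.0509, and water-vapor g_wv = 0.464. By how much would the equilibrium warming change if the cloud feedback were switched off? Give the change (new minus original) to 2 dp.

Original: g = 0.3865, ΔT = 1.85/(1−0.3865) = 3.0155 °C.
Without cloud: g' = 0.4049, ΔT' = 1.85/(1−0.4049) = 3.1087 °C.
Change = 3.1087 − 3.0155 = 0.09 °C.

0.09 °C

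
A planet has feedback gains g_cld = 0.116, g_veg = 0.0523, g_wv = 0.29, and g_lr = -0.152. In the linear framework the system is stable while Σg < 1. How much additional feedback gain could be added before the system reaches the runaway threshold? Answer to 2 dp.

0.69

Current total gain = 0.116 + 0.0523 + 0.29 − 0.152 = 0.3063.
Margin to runaway = 1 − 0.3063 = 0.69.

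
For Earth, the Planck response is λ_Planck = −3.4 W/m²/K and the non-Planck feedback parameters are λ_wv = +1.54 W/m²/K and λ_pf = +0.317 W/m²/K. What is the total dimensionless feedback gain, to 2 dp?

0.55

Convert to gains: g_wv = 1.54/3.4 = 0.4529; g_pf = 0.317/3.4 = 0.09324.
Total gain g = 0.54614.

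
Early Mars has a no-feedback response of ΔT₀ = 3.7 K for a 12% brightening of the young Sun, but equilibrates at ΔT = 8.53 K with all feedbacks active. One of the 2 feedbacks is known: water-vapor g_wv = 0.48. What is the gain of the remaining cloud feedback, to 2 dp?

0.09

Amplification A = ΔT/ΔT₀ = 8.53/3.7 = 2.305.
Total gain g = 1 − 1/A = 1 − 1/2.305 = 0.5662.
The known gain is 0.48.
g_cld = 0.5662 − 0.48 = 0.09.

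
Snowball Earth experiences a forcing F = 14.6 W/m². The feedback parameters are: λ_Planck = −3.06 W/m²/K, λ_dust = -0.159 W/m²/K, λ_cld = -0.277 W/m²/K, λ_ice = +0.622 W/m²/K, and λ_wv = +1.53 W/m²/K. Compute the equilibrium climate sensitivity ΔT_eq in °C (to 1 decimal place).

Net feedback parameter λ = (−3.06) + (-0.159) + (-0.277) + (+0.622) + (+1.53) = -1.344 W/m²/K.
ΔT = −F/λ = −14.6/(-1.344) = 10.9 °C.

10.9 °C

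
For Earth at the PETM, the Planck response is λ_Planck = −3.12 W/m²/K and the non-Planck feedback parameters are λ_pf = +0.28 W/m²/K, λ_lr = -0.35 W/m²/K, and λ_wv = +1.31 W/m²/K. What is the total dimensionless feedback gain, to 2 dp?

0.40

Convert to gains: g_pf = 0.28/3.12 = 0.08974; g_lr = -0.35/3.12 = -0.1122; g_wv = 1.31/3.12 = 0.4199.
Total gain g = 0.39744.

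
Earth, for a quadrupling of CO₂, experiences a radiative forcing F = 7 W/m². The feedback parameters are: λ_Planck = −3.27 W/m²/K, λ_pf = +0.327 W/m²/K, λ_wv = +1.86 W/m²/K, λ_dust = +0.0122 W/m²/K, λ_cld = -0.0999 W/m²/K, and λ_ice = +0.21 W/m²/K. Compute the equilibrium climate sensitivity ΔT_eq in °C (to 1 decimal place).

7.3 °C

Net feedback parameter λ = (−3.27) + (+0.327) + (+1.86) + (+0.0122) + (-0.0999) + (+0.21) = -0.9607 W/m²/K.
ΔT = −F/λ = −7/(-0.9607) = 7.3 °C.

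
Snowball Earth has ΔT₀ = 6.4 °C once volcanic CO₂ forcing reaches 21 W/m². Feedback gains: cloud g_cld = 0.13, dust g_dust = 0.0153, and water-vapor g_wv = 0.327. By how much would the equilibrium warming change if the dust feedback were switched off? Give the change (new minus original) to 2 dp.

-0.34 °C

Original: g = 0.4723, ΔT = 6.4/(1−0.4723) = 12.1281 °C.
Without dust: g' = 0.457, ΔT' = 6.4/(1−0.457) = 11.7864 °C.
Change = 11.7864 − 12.1281 = -0.34 °C.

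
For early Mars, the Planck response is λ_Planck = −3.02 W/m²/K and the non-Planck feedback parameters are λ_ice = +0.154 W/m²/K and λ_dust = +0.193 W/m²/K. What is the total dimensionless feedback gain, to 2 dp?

Convert to gains: g_ice = 0.154/3.02 = 0.05099; g_dust = 0.193/3.02 = 0.06391.
Total gain g = 0.1149.

0.11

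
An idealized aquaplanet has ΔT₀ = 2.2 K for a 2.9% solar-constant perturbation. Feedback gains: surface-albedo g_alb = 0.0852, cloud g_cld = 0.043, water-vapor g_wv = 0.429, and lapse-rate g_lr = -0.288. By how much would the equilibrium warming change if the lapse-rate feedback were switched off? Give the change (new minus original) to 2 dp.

1.96 K

Original: g = 0.2692, ΔT = 2.2/(1−0.2692) = 3.0104 K.
Without lapse-rate: g' = 0.5572, ΔT' = 2.2/(1−0.5572) = 4.9684 K.
Change = 4.9684 − 3.0104 = 1.96 K.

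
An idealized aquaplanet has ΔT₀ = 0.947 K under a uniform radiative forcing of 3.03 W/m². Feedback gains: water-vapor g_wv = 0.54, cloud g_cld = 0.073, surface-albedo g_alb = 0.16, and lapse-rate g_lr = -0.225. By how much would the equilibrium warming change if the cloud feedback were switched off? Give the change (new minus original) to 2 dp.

Original: g = 0.548, ΔT = 0.947/(1−0.548) = 2.0951 K.
Without cloud: g' = 0.475, ΔT' = 0.947/(1−0.475) = 1.8038 K.
Change = 1.8038 − 2.0951 = -0.29 K.

-0.29 K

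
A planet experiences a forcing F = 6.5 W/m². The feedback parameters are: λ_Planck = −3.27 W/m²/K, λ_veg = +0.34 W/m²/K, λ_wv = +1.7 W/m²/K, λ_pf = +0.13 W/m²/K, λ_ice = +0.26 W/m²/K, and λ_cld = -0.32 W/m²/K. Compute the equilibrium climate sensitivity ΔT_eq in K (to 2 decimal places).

Net feedback parameter λ = (−3.27) + (+0.34) + (+1.7) + (+0.13) + (+0.26) + (-0.32) = -1.16 W/m²/K.
ΔT = −F/λ = −6.5/(-1.16) = 5.60 K.

5.60 K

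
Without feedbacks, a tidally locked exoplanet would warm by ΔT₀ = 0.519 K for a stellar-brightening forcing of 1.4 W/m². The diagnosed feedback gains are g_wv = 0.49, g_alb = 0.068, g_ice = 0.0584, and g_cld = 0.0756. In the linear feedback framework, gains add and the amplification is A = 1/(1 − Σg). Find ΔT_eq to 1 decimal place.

1.7 K

Total gain g = 0.49 + 0.068 + 0.0584 + 0.0756 = 0.692.
Amplification A = 1/(1 − 0.692) = 3.247.
ΔT = 0.519 × 3.247 = 1.7 K.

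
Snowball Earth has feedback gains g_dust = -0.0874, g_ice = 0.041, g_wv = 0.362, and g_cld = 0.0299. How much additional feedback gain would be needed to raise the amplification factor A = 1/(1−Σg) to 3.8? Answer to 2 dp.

Current total gain = 0.3455.
Target gain for A = 3.8: g* = 1 − 1/3.8 = 0.7368.
Additional gain needed = 0.7368 − 0.3455 = 0.39.

0.39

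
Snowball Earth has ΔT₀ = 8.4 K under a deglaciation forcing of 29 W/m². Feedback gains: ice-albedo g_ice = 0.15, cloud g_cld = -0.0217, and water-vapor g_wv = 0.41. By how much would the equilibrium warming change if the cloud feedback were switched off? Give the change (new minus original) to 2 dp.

Original: g = 0.5383, ΔT = 8.4/(1−0.5383) = 18.1936 K.
Without cloud: g' = 0.56, ΔT' = 8.4/(1−0.56) = 19.0909 K.
Change = 19.0909 − 18.1936 = 0.90 K.

0.90 K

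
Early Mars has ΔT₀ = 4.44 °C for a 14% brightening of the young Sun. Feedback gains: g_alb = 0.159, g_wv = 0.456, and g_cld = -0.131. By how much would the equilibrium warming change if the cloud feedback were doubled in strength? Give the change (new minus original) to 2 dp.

-1.74 °C

Original: g = 0.484, ΔT = 4.44/(1−0.484) = 8.6047 °C.
With doubled cloud: g' = 0.353, ΔT' = 4.44/(1−0.353) = 6.8624 °C.
Change = 6.8624 − 8.6047 = -1.74 °C.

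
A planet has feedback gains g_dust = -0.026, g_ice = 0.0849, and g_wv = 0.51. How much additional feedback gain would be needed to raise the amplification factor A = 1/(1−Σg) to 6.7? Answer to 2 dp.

0.28

Current total gain = 0.5689.
Target gain for A = 6.7: g* = 1 − 1/6.7 = 0.8507.
Additional gain needed = 0.8507 − 0.5689 = 0.28.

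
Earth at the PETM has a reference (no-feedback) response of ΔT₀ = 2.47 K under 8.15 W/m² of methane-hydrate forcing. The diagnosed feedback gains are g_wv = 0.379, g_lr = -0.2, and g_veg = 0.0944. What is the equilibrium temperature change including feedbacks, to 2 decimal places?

Total gain g = 0.379 − 0.2 + 0.0944 = 0.2734.
Amplification A = 1/(1 − 0.2734) = 1.376.
ΔT = 2.47 × 1.376 = 3.40 K.

3.40 K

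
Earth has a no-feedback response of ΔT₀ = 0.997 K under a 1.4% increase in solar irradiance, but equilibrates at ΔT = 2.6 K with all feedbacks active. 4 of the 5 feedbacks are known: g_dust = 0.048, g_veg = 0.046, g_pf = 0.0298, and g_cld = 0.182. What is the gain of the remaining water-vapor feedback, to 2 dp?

Amplification A = ΔT/ΔT₀ = 2.6/0.997 = 2.608.
Total gain g = 1 − 1/A = 1 − 1/2.608 = 0.6166.
Known gains sum to 0.048 + 0.046 + 0.0298 + 0.182 = 0.3058.
g_wv = 0.6166 − 0.3058 = 0.31.

0.31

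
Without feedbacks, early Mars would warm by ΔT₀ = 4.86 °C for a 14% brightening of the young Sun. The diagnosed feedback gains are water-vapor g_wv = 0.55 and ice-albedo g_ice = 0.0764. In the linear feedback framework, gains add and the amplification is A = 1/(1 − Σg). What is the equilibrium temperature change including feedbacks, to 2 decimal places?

Total gain g = 0.55 + 0.0764 = 0.6264.
Amplification A = 1/(1 − 0.6264) = 2.677.
ΔT = 4.86 × 2.677 = 13.01 °C.

13.01 °C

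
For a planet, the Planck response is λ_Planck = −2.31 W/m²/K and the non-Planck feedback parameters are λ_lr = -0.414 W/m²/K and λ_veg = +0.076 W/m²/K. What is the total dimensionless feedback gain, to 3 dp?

Convert to gains: g_lr = -0.414/2.31 = -0.1792; g_veg = 0.076/2.31 = 0.0329.
Total gain g = -0.1463.

-0.146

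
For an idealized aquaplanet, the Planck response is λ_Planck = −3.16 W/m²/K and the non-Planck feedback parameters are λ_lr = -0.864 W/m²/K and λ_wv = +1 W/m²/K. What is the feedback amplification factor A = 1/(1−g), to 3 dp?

Convert to gains: g_lr = -0.864/3.16 = -0.2734; g_wv = 1/3.16 = 0.3165.
Total gain g = 0.0431.
A = 1/(1 − 0.0431) = 1.045.

1.045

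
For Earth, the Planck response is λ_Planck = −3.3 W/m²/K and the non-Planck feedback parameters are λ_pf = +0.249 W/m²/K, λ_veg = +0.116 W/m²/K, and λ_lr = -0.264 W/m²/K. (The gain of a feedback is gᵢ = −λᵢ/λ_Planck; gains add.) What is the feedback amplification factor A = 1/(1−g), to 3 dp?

1.032

Convert to gains: g_pf = 0.249/3.3 = 0.07545; g_veg = 0.116/3.3 = 0.03515; g_lr = -0.264/3.3 = -0.08.
Total gain g = 0.0306.
A = 1/(1 − 0.0306) = 1.032.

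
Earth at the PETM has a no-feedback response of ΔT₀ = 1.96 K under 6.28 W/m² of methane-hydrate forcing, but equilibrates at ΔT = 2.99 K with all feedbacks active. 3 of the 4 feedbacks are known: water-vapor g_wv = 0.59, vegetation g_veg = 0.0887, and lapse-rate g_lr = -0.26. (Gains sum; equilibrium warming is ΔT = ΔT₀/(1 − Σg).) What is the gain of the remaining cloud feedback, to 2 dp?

Amplification A = ΔT/ΔT₀ = 2.99/1.96 = 1.526.
Total gain g = 1 − 1/A = 1 − 1/1.526 = 0.3447.
Known gains sum to 0.59 + 0.0887 − 0.26 = 0.4187.
g_cld = 0.3447 − 0.4187 = -0.07.

-0.07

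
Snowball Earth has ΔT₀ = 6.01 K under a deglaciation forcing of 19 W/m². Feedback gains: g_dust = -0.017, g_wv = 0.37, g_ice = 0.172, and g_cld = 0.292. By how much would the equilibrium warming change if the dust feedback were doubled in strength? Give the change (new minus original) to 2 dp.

-2.79 K

Original: g = 0.817, ΔT = 6.01/(1−0.817) = 32.8415 K.
With doubled dust: g' = 0.8, ΔT' = 6.01/(1−0.8) = 30.0500 K.
Change = 30.0500 − 32.8415 = -2.79 K.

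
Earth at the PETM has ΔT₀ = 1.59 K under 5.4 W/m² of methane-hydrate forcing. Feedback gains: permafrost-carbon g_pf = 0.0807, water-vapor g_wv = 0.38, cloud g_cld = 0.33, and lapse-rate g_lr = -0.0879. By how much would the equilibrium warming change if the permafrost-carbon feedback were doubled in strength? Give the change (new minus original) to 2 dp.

1.99 K

Original: g = 0.7028, ΔT = 1.59/(1−0.7028) = 5.3499 K.
With doubled permafrost-carbon: g' = 0.7835, ΔT' = 1.59/(1−0.7835) = 7.3441 K.
Change = 7.3441 − 5.3499 = 1.99 K.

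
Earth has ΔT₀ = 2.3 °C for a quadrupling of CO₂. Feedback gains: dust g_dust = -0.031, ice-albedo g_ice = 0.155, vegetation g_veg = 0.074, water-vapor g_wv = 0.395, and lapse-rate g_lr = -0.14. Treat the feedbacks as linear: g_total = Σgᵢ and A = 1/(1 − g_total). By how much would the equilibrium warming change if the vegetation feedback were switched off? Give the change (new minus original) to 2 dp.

Original: g = 0.453, ΔT = 2.3/(1−0.453) = 4.2048 °C.
Without vegetation: g' = 0.379, ΔT' = 2.3/(1−0.379) = 3.7037 °C.
Change = 3.7037 − 4.2048 = -0.50 °C.

-0.50 °C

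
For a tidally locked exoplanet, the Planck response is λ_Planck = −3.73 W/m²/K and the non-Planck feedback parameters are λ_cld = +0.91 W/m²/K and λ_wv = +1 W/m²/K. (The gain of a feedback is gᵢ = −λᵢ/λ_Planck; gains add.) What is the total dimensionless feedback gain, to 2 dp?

Convert to gains: g_cld = 0.91/3.73 = 0.244; g_wv = 1/3.73 = 0.2681.
Total gain g = 0.5121.

0.51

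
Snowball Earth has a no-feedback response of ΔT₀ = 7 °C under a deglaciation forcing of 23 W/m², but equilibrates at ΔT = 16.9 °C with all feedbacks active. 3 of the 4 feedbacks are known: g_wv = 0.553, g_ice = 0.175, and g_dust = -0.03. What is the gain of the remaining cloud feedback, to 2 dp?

Amplification A = ΔT/ΔT₀ = 16.9/7 = 2.414.
Total gain g = 1 − 1/A = 1 − 1/2.414 = 0.5857.
Known gains sum to 0.553 + 0.175 − 0.03 = 0.698.
g_cld = 0.5857 − 0.698 = -0.11.

-0.11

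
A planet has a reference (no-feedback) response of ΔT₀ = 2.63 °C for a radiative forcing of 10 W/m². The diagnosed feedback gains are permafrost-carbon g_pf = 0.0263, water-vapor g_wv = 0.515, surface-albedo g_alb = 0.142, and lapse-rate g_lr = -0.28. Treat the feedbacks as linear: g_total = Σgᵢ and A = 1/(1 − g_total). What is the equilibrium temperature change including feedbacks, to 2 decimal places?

Total gain g = 0.0263 + 0.515 + 0.142 − 0.28 = 0.4033.
Amplification A = 1/(1 − 0.4033) = 1.676.
ΔT = 2.63 × 1.676 = 4.41 °C.

4.41 °C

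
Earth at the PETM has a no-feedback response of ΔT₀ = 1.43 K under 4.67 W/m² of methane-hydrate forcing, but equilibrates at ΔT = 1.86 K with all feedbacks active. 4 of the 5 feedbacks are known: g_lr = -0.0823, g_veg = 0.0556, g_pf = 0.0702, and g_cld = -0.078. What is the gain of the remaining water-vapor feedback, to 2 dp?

0.27

Amplification A = ΔT/ΔT₀ = 1.86/1.43 = 1.301.
Total gain g = 1 − 1/A = 1 − 1/1.301 = 0.2314.
Known gains sum to -0.0823 + 0.0556 + 0.0702 − 0.078 = -0.0345.
g_wv = 0.2314 + 0.0345 = 0.27.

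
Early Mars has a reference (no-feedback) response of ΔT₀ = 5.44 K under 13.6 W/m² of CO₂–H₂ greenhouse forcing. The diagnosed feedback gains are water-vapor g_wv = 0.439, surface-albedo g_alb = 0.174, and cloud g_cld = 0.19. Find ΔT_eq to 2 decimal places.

Total gain g = 0.439 + 0.174 + 0.19 = 0.803.
Amplification A = 1/(1 − 0.803) = 5.076.
ΔT = 5.44 × 5.076 = 27.61 K.

27.61 K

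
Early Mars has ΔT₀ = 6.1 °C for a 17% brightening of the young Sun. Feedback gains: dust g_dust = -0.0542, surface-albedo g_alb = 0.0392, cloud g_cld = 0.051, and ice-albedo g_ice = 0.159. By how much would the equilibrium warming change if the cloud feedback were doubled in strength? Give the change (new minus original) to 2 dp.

Original: g = 0.195, ΔT = 6.1/(1−0.195) = 7.5776 °C.
With doubled cloud: g' = 0.246, ΔT' = 6.1/(1−0.246) = 8.0902 °C.
Change = 8.0902 − 7.5776 = 0.51 °C.

0.51 °C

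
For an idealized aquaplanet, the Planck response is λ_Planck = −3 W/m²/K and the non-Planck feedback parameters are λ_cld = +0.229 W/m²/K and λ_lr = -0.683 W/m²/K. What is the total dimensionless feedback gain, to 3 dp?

Convert to gains: g_cld = 0.229/3 = 0.07633; g_lr = -0.683/3 = -0.2277.
Total gain g = -0.15137.

-0.151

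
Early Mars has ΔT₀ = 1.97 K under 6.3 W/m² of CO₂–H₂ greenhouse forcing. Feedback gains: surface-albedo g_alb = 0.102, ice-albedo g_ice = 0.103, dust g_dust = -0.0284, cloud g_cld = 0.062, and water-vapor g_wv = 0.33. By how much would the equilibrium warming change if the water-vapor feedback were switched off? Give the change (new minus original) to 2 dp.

Original: g = 0.5686, ΔT = 1.97/(1−0.5686) = 4.5665 K.
Without water-vapor: g' = 0.2386, ΔT' = 1.97/(1−0.2386) = 2.5873 K.
Change = 2.5873 − 4.5665 = -1.98 K.

-1.98 K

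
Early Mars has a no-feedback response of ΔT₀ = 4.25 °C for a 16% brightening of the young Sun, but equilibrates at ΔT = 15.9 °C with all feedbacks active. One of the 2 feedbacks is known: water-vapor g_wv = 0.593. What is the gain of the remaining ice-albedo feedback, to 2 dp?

0.14

Amplification A = ΔT/ΔT₀ = 15.9/4.25 = 3.741.
Total gain g = 1 − 1/A = 1 − 1/3.741 = 0.7327.
The known gain is 0.593.
g_ice = 0.7327 − 0.593 = 0.14.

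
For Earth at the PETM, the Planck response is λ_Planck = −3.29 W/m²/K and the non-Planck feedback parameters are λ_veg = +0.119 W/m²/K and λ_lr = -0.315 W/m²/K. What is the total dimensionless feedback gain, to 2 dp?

-0.06

Convert to gains: g_veg = 0.119/3.29 = 0.03617; g_lr = -0.315/3.29 = -0.09574.
Total gain g = -0.05957.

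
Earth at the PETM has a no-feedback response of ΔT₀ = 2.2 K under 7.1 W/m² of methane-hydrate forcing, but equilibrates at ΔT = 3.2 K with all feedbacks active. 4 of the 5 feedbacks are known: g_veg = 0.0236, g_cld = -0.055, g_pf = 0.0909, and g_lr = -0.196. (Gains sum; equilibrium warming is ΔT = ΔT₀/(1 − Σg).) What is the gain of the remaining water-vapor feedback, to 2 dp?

Amplification A = ΔT/ΔT₀ = 3.2/2.2 = 1.455.
Total gain g = 1 − 1/A = 1 − 1/1.455 = 0.3127.
Known gains sum to 0.0236 − 0.055 + 0.0909 − 0.196 = -0.1365.
g_wv = 0.3127 + 0.1365 = 0.45.

0.45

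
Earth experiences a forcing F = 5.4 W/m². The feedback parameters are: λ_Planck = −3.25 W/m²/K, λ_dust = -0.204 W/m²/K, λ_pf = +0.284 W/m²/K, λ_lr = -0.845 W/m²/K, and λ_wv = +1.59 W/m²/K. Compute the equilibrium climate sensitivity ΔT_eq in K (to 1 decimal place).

Net feedback parameter λ = (−3.25) + (-0.204) + (+0.284) + (-0.845) + (+1.59) = -2.425 W/m²/K.
ΔT = −F/λ = −5.4/(-2.425) = 2.2 K.

2.2 K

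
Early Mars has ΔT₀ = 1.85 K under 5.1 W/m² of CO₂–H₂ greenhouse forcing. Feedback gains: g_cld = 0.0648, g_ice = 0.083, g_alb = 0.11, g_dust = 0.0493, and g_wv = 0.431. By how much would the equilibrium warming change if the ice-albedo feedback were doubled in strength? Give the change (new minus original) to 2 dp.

3.28 K

Original: g = 0.7381, ΔT = 1.85/(1−0.7381) = 7.0638 K.
With doubled ice-albedo: g' = 0.8211, ΔT' = 1.85/(1−0.8211) = 10.3410 K.
Change = 10.3410 − 7.0638 = 3.28 K.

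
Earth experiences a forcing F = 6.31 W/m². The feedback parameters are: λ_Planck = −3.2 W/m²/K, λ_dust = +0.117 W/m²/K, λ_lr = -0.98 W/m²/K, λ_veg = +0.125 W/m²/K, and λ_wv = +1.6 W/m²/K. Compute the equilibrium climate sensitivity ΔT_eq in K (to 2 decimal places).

2.70 K

Net feedback parameter λ = (−3.2) + (+0.117) + (-0.98) + (+0.125) + (+1.6) = -2.338 W/m²/K.
ΔT = −F/λ = −6.31/(-2.338) = 2.70 K.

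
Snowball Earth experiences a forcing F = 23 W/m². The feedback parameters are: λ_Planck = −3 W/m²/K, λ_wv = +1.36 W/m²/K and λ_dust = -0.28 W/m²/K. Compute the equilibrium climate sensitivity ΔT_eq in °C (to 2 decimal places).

11.98 °C

Net feedback parameter λ = (−3) + (+1.36) + (-0.28) = -1.92 W/m²/K.
ΔT = −F/λ = −23/(-1.92) = 11.98 °C.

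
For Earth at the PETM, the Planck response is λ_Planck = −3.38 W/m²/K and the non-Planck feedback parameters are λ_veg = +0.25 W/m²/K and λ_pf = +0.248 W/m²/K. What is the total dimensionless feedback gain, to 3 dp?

0.147

Convert to gains: g_veg = 0.25/3.38 = 0.07396; g_pf = 0.248/3.38 = 0.07337.
Total gain g = 0.14733.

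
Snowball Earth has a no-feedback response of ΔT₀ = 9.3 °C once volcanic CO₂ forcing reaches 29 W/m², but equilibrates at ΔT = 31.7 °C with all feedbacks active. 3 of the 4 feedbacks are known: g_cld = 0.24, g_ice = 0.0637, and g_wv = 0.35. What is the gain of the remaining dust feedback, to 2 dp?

0.05

Amplification A = ΔT/ΔT₀ = 31.7/9.3 = 3.409.
Total gain g = 1 − 1/A = 1 − 1/3.409 = 0.7067.
Known gains sum to 0.24 + 0.0637 + 0.35 = 0.6537.
g_dust = 0.7067 − 0.6537 = 0.05.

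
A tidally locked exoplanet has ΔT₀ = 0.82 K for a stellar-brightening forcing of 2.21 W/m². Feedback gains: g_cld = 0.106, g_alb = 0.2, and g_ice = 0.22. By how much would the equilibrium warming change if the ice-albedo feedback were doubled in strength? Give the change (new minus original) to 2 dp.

1.50 K

Original: g = 0.526, ΔT = 0.82/(1−0.526) = 1.7300 K.
With doubled ice-albedo: g' = 0.746, ΔT' = 0.82/(1−0.746) = 3.2283 K.
Change = 3.2283 − 1.7300 = 1.50 K.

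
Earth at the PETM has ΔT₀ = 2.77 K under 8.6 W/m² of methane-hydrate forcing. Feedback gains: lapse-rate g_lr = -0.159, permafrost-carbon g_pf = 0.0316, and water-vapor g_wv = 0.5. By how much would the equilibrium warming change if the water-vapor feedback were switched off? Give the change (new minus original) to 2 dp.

Original: g = 0.3726, ΔT = 2.77/(1−0.3726) = 4.4150 K.
Without water-vapor: g' = -0.1274, ΔT' = 2.77/(1+0.1274) = 2.4570 K.
Change = 2.4570 − 4.4150 = -1.96 K.

-1.96 K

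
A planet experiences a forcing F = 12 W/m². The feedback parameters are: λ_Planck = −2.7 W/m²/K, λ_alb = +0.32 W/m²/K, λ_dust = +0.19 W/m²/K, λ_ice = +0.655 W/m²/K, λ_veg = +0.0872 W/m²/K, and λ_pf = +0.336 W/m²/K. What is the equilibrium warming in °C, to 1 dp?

Net feedback parameter λ = (−2.7) + (+0.32) + (+0.19) + (+0.655) + (+0.0872) + (+0.336) = -1.1118 W/m²/K.
ΔT = −F/λ = −12/(-1.1118) = 10.8 °C.

10.8 °C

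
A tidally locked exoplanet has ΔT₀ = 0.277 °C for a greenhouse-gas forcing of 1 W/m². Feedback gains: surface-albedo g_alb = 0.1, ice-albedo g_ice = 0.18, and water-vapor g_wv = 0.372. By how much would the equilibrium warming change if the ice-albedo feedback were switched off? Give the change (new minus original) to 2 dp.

Original: g = 0.652, ΔT = 0.277/(1−0.652) = 0.7960 °C.
Without ice-albedo: g' = 0.472, ΔT' = 0.277/(1−0.472) = 0.5246 °C.
Change = 0.5246 − 0.7960 = -0.27 °C.

-0.27 °C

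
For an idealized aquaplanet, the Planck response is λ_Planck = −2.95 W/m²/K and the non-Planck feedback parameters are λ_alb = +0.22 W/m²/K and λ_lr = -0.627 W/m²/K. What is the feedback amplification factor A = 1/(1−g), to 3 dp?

Convert to gains: g_alb = 0.22/2.95 = 0.07458; g_lr = -0.627/2.95 = -0.2125.
Total gain g = -0.13792.
A = 1/(1 + 0.13792) = 0.879.

0.879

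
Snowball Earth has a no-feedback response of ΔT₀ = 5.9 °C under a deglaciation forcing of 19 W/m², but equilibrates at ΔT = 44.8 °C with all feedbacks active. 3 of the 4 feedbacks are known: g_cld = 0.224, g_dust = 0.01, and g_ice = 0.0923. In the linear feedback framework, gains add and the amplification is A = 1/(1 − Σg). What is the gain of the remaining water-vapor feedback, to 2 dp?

Amplification A = ΔT/ΔT₀ = 44.8/5.9 = 7.593.
Total gain g = 1 − 1/A = 1 − 1/7.593 = 0.8683.
Known gains sum to 0.224 + 0.01 + 0.0923 = 0.3263.
g_wv = 0.8683 − 0.3263 = 0.54.

0.54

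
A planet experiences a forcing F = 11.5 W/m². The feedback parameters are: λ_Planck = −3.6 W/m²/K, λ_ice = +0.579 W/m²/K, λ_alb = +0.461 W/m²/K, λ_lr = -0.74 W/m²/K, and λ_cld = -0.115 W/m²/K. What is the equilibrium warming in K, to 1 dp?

Net feedback parameter λ = (−3.6) + (+0.579) + (+0.461) + (-0.74) + (-0.115) = -3.415 W/m²/K.
ΔT = −F/λ = −11.5/(-3.415) = 3.4 K.

3.4 K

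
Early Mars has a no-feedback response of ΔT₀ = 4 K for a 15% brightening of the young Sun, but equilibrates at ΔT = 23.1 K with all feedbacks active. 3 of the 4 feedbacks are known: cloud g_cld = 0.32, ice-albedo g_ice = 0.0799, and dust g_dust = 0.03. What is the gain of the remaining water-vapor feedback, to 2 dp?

0.40

Amplification A = ΔT/ΔT₀ = 23.1/4 = 5.775.
Total gain g = 1 − 1/A = 1 − 1/5.775 = 0.8268.
Known gains sum to 0.32 + 0.0799 + 0.03 = 0.4299.
g_wv = 0.8268 − 0.4299 = 0.40.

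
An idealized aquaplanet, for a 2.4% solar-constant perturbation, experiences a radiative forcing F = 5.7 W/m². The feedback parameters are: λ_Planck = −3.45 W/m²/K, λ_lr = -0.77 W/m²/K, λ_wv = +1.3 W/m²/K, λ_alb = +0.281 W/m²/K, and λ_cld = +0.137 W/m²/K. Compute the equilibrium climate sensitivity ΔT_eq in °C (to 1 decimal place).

Net feedback parameter λ = (−3.45) + (-0.77) + (+1.3) + (+0.281) + (+0.137) = -2.502 W/m²/K.
ΔT = −F/λ = −5.7/(-2.502) = 2.3 °C.

2.3 °C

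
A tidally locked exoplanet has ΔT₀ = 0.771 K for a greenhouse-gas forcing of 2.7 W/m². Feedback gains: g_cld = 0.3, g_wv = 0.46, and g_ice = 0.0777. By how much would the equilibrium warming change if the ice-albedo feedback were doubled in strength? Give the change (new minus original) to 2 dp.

Original: g = 0.8377, ΔT = 0.771/(1−0.8377) = 4.7505 K.
With doubled ice-albedo: g' = 0.9154, ΔT' = 0.771/(1−0.9154) = 9.1135 K.
Change = 9.1135 − 4.7505 = 4.36 K.

4.36 K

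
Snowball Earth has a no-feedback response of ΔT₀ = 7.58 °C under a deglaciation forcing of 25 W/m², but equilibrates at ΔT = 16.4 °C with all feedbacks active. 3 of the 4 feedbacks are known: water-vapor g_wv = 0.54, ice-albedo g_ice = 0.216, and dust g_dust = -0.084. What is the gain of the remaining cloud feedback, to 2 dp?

-0.13

Amplification A = ΔT/ΔT₀ = 16.4/7.58 = 2.164.
Total gain g = 1 − 1/A = 1 − 1/2.164 = 0.5379.
Known gains sum to 0.54 + 0.216 − 0.084 = 0.672.
g_cld = 0.5379 − 0.672 = -0.13.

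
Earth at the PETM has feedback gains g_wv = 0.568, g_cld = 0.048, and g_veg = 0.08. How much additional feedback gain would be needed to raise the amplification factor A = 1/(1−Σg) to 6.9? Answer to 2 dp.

Current total gain = 0.696.
Target gain for A = 6.9: g* = 1 − 1/6.9 = 0.8551.
Additional gain needed = 0.8551 − 0.696 = 0.16.

0.16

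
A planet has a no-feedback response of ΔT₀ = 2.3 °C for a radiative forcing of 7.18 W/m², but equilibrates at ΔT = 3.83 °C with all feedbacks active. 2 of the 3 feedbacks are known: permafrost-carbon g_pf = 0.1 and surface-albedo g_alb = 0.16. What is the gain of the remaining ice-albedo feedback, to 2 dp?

Amplification A = ΔT/ΔT₀ = 3.83/2.3 = 1.665.
Total gain g = 1 − 1/A = 1 − 1/1.665 = 0.3994.
Known gains sum to 0.1 + 0.16 = 0.26.
g_ice = 0.3994 − 0.26 = 0.14.

0.14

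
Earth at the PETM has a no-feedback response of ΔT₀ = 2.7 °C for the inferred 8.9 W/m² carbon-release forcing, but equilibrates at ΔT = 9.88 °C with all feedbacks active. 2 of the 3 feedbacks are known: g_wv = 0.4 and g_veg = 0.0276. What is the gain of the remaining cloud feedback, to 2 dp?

0.30

Amplification A = ΔT/ΔT₀ = 9.88/2.7 = 3.659.
Total gain g = 1 − 1/A = 1 − 1/3.659 = 0.7267.
Known gains sum to 0.4 + 0.0276 = 0.4276.
g_cld = 0.7267 − 0.4276 = 0.30.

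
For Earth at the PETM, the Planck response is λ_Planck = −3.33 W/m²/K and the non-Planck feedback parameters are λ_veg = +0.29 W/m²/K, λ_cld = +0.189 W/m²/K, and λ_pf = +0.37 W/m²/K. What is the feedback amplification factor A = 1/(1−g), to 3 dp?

1.342

Convert to gains: g_veg = 0.29/3.33 = 0.08709; g_cld = 0.189/3.33 = 0.05676; g_pf = 0.37/3.33 = 0.1111.
Total gain g = 0.25495.
A = 1/(1 − 0.25495) = 1.342.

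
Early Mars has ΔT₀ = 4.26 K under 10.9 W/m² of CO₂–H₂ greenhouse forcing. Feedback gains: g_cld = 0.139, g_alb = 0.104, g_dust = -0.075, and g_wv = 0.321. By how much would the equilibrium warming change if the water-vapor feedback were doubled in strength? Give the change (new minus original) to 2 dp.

Original: g = 0.489, ΔT = 4.26/(1−0.489) = 8.3366 K.
With doubled water-vapor: g' = 0.81, ΔT' = 4.26/(1−0.81) = 22.4211 K.
Change = 22.4211 − 8.3366 = 14.08 K.

14.08 K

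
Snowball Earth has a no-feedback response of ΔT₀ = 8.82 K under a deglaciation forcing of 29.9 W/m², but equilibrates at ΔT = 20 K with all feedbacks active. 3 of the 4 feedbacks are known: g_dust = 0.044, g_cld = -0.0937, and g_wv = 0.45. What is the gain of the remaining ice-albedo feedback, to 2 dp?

Amplification A = ΔT/ΔT₀ = 20/8.82 = 2.268.
Total gain g = 1 − 1/A = 1 − 1/2.268 = 0.5591.
Known gains sum to 0.044 − 0.0937 + 0.45 = 0.4003.
g_ice = 0.5591 − 0.4003 = 0.16.

0.16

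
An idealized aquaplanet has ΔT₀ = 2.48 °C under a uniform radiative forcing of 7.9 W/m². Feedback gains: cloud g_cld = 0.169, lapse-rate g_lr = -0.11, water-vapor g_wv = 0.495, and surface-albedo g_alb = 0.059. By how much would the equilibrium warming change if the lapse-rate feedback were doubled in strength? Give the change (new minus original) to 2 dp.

Original: g = 0.613, ΔT = 2.48/(1−0.613) = 6.4083 °C.
With doubled lapse-rate: g' = 0.503, ΔT' = 2.48/(1−0.503) = 4.9899 °C.
Change = 4.9899 − 6.4083 = -1.42 °C.

-1.42 °C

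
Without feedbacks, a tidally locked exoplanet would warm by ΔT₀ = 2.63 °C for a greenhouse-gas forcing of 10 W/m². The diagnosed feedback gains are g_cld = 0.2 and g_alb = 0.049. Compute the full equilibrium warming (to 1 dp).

3.5 °C

Total gain g = 0.2 + 0.049 = 0.249.
Amplification A = 1/(1 − 0.249) = 1.332.
ΔT = 2.63 × 1.332 = 3.5 °C.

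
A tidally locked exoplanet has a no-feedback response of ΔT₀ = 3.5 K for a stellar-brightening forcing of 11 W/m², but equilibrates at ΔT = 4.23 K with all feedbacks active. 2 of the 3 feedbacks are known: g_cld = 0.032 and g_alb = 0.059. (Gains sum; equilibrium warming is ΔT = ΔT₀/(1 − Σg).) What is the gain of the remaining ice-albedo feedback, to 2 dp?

0.08

Amplification A = ΔT/ΔT₀ = 4.23/3.5 = 1.209.
Total gain g = 1 − 1/A = 1 − 1/1.209 = 0.1729.
Known gains sum to 0.032 + 0.059 = 0.091.
g_ice = 0.1729 − 0.091 = 0.08.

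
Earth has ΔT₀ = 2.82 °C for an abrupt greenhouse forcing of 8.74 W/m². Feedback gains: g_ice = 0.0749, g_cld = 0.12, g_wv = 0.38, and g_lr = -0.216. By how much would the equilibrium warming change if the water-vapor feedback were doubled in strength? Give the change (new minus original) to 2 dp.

6.40 °C

Original: g = 0.3589, ΔT = 2.82/(1−0.3589) = 4.3987 °C.
With doubled water-vapor: g' = 0.7389, ΔT' = 2.82/(1−0.7389) = 10.8005 °C.
Change = 10.8005 − 4.3987 = 6.40 °C.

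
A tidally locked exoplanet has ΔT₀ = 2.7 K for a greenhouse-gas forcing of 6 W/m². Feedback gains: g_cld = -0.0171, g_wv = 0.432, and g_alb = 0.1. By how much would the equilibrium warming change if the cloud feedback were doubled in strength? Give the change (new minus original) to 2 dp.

Original: g = 0.5149, ΔT = 2.7/(1−0.5149) = 5.5659 K.
With doubled cloud: g' = 0.4978, ΔT' = 2.7/(1−0.4978) = 5.3763 K.
Change = 5.3763 − 5.5659 = -0.19 K.

-0.19 K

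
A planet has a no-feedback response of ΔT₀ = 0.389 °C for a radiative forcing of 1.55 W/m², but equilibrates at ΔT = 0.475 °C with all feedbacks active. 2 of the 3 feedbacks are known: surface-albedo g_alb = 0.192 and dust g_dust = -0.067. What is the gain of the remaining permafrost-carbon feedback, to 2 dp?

0.06

Amplification A = ΔT/ΔT₀ = 0.475/0.389 = 1.221.
Total gain g = 1 − 1/A = 1 − 1/1.221 = 0.181.
Known gains sum to 0.192 − 0.067 = 0.125.
g_pf = 0.181 − 0.125 = 0.06.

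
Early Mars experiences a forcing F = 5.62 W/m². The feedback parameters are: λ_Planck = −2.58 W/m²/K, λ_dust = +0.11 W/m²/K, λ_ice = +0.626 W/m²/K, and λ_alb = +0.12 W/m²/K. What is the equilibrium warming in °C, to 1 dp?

3.3 °C

Net feedback parameter λ = (−2.58) + (+0.11) + (+0.626) + (+0.12) = -1.724 W/m²/K.
ΔT = −F/λ = −5.62/(-1.724) = 3.3 °C.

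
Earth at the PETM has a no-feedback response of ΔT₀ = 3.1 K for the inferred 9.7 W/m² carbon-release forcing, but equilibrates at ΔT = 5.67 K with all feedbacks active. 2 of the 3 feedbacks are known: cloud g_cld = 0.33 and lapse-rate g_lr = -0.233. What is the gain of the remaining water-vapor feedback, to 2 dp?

0.36

Amplification A = ΔT/ΔT₀ = 5.67/3.1 = 1.829.
Total gain g = 1 − 1/A = 1 − 1/1.829 = 0.4533.
Known gains sum to 0.33 − 0.233 = 0.097.
g_wv = 0.4533 − 0.097 = 0.36.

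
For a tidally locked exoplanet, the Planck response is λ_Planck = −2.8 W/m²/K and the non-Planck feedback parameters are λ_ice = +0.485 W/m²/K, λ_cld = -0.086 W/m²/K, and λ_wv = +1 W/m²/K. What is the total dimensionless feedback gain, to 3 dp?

0.500

Convert to gains: g_ice = 0.485/2.8 = 0.1732; g_cld = -0.086/2.8 = -0.03071; g_wv = 1/2.8 = 0.3571.
Total gain g = 0.49959.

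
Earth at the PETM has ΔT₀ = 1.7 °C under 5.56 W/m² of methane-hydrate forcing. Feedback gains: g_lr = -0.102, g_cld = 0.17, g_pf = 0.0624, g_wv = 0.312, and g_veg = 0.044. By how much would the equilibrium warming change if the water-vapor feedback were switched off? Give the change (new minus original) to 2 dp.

-1.25 °C

Original: g = 0.4864, ΔT = 1.7/(1−0.4864) = 3.3100 °C.
Without water-vapor: g' = 0.1744, ΔT' = 1.7/(1−0.1744) = 2.0591 °C.
Change = 2.0591 − 3.3100 = -1.25 °C.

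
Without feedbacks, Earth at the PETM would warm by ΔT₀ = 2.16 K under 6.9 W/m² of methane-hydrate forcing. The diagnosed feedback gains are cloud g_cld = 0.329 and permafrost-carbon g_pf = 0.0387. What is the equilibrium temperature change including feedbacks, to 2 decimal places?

3.42 K

Total gain g = 0.329 + 0.0387 = 0.3677.
Amplification A = 1/(1 − 0.3677) = 1.582.
ΔT = 2.16 × 1.582 = 3.42 K.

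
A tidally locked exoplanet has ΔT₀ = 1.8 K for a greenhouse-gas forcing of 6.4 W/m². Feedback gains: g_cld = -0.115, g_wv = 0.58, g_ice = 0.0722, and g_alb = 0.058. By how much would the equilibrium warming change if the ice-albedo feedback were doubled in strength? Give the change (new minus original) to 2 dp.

Original: g = 0.5952, ΔT = 1.8/(1−0.5952) = 4.4466 K.
With doubled ice-albedo: g' = 0.6674, ΔT' = 1.8/(1−0.6674) = 5.4119 K.
Change = 5.4119 − 4.4466 = 0.97 K.

0.97 K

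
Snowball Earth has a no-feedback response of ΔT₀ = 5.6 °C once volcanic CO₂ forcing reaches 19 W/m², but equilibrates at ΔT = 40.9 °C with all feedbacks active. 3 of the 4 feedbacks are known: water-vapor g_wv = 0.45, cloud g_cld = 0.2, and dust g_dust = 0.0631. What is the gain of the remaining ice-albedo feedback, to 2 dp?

Amplification A = ΔT/ΔT₀ = 40.9/5.6 = 7.304.
Total gain g = 1 − 1/A = 1 − 1/7.304 = 0.8631.
Known gains sum to 0.45 + 0.2 + 0.0631 = 0.7131.
g_ice = 0.8631 − 0.7131 = 0.15.

0.15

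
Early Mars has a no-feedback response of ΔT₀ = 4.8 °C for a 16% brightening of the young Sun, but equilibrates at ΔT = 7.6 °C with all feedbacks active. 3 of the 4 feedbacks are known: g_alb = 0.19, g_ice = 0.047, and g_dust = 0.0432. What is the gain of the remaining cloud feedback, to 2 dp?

Amplification A = ΔT/ΔT₀ = 7.6/4.8 = 1.583.
Total gain g = 1 − 1/A = 1 − 1/1.583 = 0.3683.
Known gains sum to 0.19 + 0.047 + 0.0432 = 0.2802.
g_cld = 0.3683 − 0.2802 = 0.09.

0.09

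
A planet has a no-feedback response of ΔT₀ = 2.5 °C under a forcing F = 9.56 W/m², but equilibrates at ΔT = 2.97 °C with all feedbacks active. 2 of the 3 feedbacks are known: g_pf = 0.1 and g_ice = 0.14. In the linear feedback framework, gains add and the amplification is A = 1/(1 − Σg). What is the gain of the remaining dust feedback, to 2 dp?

Amplification A = ΔT/ΔT₀ = 2.97/2.5 = 1.188.
Total gain g = 1 − 1/A = 1 − 1/1.188 = 0.1582.
Known gains sum to 0.1 + 0.14 = 0.24.
g_dust = 0.1582 − 0.24 = -0.08.

-0.08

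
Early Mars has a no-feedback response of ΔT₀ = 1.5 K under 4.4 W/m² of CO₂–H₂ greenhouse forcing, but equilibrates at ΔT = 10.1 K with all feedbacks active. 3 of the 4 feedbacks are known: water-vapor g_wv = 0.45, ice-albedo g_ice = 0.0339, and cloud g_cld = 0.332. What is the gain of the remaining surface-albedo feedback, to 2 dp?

Amplification A = ΔT/ΔT₀ = 10.1/1.5 = 6.733.
Total gain g = 1 − 1/A = 1 − 1/6.733 = 0.8515.
Known gains sum to 0.45 + 0.0339 + 0.332 = 0.8159.
g_alb = 0.8515 − 0.8159 = 0.04.

0.04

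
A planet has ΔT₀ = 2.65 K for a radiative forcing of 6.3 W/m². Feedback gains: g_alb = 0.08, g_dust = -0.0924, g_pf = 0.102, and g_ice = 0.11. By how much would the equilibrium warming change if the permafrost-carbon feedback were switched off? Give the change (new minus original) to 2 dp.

Original: g = 0.1996, ΔT = 2.65/(1−0.1996) = 3.3108 K.
Without permafrost-carbon: g' = 0.0976, ΔT' = 2.65/(1−0.0976) = 2.9366 K.
Change = 2.9366 − 3.3108 = -0.37 K.

-0.37 K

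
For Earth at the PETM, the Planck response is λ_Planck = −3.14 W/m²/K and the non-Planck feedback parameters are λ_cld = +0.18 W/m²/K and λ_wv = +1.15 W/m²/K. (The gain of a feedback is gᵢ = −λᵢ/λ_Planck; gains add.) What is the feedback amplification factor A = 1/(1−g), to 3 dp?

1.735

Convert to gains: g_cld = 0.18/3.14 = 0.05732; g_wv = 1.15/3.14 = 0.3662.
Total gain g = 0.42352.
A = 1/(1 − 0.42352) = 1.735.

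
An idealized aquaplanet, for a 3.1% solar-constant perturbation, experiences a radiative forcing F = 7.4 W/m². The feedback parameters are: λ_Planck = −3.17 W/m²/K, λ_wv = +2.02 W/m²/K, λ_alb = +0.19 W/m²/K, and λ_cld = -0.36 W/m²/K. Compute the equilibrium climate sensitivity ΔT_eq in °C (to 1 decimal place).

5.6 °C

Net feedback parameter λ = (−3.17) + (+2.02) + (+0.19) + (-0.36) = -1.32 W/m²/K.
ΔT = −F/λ = −7.4/(-1.32) = 5.6 °C.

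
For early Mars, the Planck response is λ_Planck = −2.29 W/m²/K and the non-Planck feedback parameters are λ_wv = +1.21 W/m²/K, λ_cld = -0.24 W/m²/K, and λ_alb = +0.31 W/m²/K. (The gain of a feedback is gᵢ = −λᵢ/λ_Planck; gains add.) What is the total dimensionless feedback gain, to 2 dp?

0.56

Convert to gains: g_wv = 1.21/2.29 = 0.5284; g_cld = -0.24/2.29 = -0.1048; g_alb = 0.31/2.29 = 0.1354.
Total gain g = 0.559.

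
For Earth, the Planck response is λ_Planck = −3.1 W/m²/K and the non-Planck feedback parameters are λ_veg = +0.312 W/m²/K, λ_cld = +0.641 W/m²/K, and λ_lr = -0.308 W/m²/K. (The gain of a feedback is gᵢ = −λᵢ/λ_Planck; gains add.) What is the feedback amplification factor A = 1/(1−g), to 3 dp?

1.263

Convert to gains: g_veg = 0.312/3.1 = 0.1006; g_cld = 0.641/3.1 = 0.2068; g_lr = -0.308/3.1 = -0.09935.
Total gain g = 0.20805.
A = 1/(1 − 0.20805) = 1.263.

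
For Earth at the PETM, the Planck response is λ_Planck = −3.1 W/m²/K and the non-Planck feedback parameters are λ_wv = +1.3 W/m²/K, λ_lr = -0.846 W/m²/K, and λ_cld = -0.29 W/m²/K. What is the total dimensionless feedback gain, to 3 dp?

Convert to gains: g_wv = 1.3/3.1 = 0.4194; g_lr = -0.846/3.1 = -0.2729; g_cld = -0.29/3.1 = -0.09355.
Total gain g = 0.05295.

0.053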